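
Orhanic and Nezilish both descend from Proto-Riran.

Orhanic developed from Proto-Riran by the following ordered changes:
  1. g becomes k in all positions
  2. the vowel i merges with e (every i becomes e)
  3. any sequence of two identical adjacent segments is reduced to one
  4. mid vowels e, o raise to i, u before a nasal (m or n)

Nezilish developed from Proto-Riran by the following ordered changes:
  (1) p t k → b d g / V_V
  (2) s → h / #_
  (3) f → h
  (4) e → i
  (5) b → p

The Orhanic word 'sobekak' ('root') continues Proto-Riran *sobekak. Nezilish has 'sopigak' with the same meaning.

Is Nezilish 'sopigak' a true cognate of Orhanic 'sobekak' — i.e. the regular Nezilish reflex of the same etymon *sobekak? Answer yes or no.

Derive the expected Nezilish reflex of *sobekak:
Nezilish: *sobekak > sobegak > hobegak > hobigak > hopigak  (by intervocalic voicing, debuccalisation, vowel merger, unconditioned shift)
The regular Nezilish reflex would be 'hopigak', but the attested form is 'sopigak'. The correspondence is irregular, so they are not cognates (the Nezilish form has a different source).

no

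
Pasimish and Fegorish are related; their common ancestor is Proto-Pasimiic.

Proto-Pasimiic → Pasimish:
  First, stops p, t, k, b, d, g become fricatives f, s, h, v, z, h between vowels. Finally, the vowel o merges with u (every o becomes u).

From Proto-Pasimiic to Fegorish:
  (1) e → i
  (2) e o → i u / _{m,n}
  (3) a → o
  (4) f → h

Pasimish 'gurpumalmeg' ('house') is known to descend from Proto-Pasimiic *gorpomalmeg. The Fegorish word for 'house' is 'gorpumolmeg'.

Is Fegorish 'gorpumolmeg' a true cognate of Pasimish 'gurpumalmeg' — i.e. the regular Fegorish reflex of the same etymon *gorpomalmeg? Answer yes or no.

no

Derive the expected Fegorish reflex of *gorpomalmeg:
Fegorish: *gorpomalmeg
  gorpomalmeg → gorpomalmig   [vowel merger]
  gorpomalmig → gorpumalmig   [pre-nasal raising]
  gorpumalmig → gorpumolmig   [vowel merger]
  gorpumolmig (rule 4 does not apply)
  giving Fegorish gorpumolmig.
The regular Fegorish reflex would be 'gorpumolmig', but the attested form is 'gorpumolmeg'. The correspondence is irregular, so they are not cognates (the Fegorish form has a different source).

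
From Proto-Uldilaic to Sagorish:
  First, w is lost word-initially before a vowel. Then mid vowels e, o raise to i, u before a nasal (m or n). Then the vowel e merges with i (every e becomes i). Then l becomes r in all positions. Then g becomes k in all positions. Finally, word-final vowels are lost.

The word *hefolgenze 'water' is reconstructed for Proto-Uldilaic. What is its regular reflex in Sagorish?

hiforkinz

Sagorish: start from *hefolgenze.
  rule 1: no change — hefolgenze
  rule 2 (pre-nasal raising): hefolgenze → hefolginze
  rule 3 (vowel merger): hefolginze → hifolginzi
  rule 4 (unconditioned shift): hifolginzi → hiforginzi
  rule 5 (unconditioned shift): hiforginzi → hiforkinzi
  rule 6 (apocope): hiforkinzi → hiforkinz
  ⇒ Sagorish hiforkinz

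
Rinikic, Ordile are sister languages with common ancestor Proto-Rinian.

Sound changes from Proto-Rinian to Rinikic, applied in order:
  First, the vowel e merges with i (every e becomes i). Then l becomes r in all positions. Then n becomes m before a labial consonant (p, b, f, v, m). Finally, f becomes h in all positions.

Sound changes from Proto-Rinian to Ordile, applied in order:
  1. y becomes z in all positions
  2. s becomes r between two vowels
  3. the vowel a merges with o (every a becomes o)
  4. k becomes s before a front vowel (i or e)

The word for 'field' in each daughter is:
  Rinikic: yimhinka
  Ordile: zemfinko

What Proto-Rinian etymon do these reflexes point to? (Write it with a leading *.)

*yemfinka

Position 1: Rinikic has y, Ordile has z. Rinikic preserves y here (none of its changes turn any other segment into y), so the proto-segment is *y.
Position 2: Rinikic has i, Ordile has e. Ordile preserves e here (none of its changes turn any other segment into e), so the proto-segment is *e.
Continuing position by position gives *yemfinka; check it forward:
Rinikic: *yemfinka > yimfinka > yimhinka  (by vowel merger, unconditioned shift)
Ordile: start from *yemfinka.
  rule 1 (unconditioned shift): yemfinka → zemfinka
  rule 2: no change — zemfinka
  rule 3 (vowel merger): zemfinka → zemfinko
  rule 4: no change — zemfinko
  ⇒ Ordile zemfinko
No other proto-form is consistent with every reflex, so the reconstruction is *yemfinka.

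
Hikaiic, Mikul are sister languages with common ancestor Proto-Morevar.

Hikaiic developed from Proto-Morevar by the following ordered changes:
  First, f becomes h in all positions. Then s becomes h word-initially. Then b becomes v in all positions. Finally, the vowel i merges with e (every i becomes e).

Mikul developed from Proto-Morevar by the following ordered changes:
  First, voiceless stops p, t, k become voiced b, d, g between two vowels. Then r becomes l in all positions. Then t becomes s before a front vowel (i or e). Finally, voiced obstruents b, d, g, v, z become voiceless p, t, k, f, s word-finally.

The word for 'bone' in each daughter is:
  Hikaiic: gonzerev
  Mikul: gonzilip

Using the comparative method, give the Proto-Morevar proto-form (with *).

*gonzirib

Position 5: Hikaiic has e, Mikul has i. Mikul preserves i here (none of its changes turn any other segment into i), so the proto-segment is *i.
Position 8: Hikaiic has v, Mikul has p. Taking the neighbouring segments as reconstructed: Hikaiic v could go back to *b or *v; Mikul p could go back to *p or *b — the one source consistent with every daughter is *b.
Position 6: Hikaiic has r, Mikul has l. Hikaiic preserves r here (none of its changes turn any other segment into r), so the proto-segment is *r.
Continuing position by position gives *gonzirib; check it forward:
Hikaiic: *gonzirib
  gonzirib (rule 1 does not apply)
  gonzirib (rule 2 does not apply)
  gonzirib → gonziriv   [unconditioned shift]
  gonziriv → gonzerev   [vowel merger]
  giving Hikaiic gonzerev.
Mikul: start from *gonzirib.
  rule 1: no change — gonzirib
  rule 2 (unconditioned shift): gonzirib → gonzilib
  rule 3: no change — gonzilib
  rule 4 (final devoicing): gonzilib → gonzilip
  ⇒ Mikul gonzilip
*gonzirib is the unique common source.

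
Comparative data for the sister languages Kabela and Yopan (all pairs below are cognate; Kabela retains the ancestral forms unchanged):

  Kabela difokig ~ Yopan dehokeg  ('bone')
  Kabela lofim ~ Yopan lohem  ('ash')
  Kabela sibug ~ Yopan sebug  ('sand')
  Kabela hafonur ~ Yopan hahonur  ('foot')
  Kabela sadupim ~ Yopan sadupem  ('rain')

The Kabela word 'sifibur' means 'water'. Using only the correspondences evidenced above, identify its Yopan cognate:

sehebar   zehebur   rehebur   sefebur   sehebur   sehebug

difokig ~ dehokeg — Kabela i corresponds to Yopan e after a consonant, before a labial obstruent.
lofim ~ lohem — Kabela f corresponds to Yopan h between vowels (before a front vowel).
sibug ~ sebug — Kabela i corresponds to Yopan e after a consonant, before a labial obstruent.
Applying these to Kabela 'sifibur':
  sifibur → sefibur   (i→e after a consonant, before a labial obstruent)
  sefibur → sehibur   (f→h between vowels (before a front vowel))
  sehibur → sehebur   (i→e after a consonant, before a labial obstruent)
So the Yopan cognate is 'sehebur'.

sehebur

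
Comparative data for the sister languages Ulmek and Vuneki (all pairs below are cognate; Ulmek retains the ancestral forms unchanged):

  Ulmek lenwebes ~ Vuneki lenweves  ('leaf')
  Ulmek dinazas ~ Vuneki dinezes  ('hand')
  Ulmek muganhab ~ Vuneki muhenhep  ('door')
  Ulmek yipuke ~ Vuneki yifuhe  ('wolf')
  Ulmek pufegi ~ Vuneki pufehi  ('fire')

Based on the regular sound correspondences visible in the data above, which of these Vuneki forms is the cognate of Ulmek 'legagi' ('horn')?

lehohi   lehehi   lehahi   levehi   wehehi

lehehi

muganhab ~ muhenhep — Ulmek g corresponds to Vuneki h between vowels (before a back vowel).
dinazas ~ dinezes — Ulmek a corresponds to Vuneki e after a consonant, before a consonant other than r, m, n, p, b, f, v.
pufegi ~ pufehi — Ulmek g corresponds to Vuneki h between vowels (before a front vowel).
Applying these to Ulmek 'legagi':
  legagi → lehagi   (g→h between vowels (before a back vowel))
  lehagi → lehegi   (a→e after a consonant, before a consonant other than r, m, n, p, b, f, v)
  lehegi → lehehi   (g→h between vowels (before a front vowel))
So the Vuneki cognate is 'lehehi'.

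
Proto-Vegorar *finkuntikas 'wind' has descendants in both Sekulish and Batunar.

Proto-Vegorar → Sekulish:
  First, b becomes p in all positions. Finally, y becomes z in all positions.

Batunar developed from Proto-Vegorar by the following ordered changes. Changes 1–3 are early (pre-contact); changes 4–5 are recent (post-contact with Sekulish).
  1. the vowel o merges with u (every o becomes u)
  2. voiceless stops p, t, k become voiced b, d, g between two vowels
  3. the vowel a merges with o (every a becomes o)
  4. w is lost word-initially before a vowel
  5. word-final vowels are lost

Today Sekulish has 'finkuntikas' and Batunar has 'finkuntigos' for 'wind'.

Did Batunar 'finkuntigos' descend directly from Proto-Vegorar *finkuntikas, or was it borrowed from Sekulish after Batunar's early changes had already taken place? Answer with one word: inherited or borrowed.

If inherited, *finkuntikas would pass through all of Batunar's changes:
Batunar: start from *finkuntikas.
  rule 1: no change — finkuntikas
  rule 2 (intervocalic voicing): finkuntikas → finkuntigas
  rule 3 (vowel merger): finkuntigas → finkuntigos
  rule 4: no change — finkuntigos
  rule 5: no change — finkuntigos
  ⇒ Batunar finkuntigos
If borrowed from Sekulish 'finkuntikas' after the early changes, it would undergo only the recent ones:
  rule 4 (glide loss): no change (finkuntikas)
  rule 5 (apocope): no change (finkuntikas)
  ⇒ as a loan: finkuntikas
Batunar 'finkuntigos' matches the inherited outcome exactly, so it is an inherited cognate, not a loan.

inherited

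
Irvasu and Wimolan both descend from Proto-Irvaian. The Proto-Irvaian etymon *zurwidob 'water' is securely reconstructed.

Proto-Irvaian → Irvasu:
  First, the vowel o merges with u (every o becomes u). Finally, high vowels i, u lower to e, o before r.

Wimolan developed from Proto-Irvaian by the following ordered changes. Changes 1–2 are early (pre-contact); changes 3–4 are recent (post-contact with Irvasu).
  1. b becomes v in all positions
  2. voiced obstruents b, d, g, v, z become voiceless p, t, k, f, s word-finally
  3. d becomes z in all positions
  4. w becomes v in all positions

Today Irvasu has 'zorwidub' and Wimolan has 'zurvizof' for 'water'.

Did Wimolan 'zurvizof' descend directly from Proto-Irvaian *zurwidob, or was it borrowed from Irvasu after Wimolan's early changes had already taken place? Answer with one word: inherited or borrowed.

inherited

If inherited, *zurwidob would pass through all of Wimolan's changes:
Wimolan: start from *zurwidob.
  rule 1 (unconditioned shift): zurwidob → zurwidov
  rule 2 (final devoicing): zurwidov → zurwidof
  rule 3 (unconditioned shift): zurwidof → zurwizof
  rule 4 (unconditioned shift): zurwizof → zurvizof
  ⇒ Wimolan zurvizof
If borrowed from Irvasu 'zorwidub' after the early changes, it would undergo only the recent ones:
  rule 3 (unconditioned shift): zorwidub → zorwizub
  rule 4 (unconditioned shift): zorwizub → zorvizub
  ⇒ as a loan: zorvizub
Wimolan 'zurvizof' matches the inherited outcome exactly, so it is an inherited cognate, not a loan.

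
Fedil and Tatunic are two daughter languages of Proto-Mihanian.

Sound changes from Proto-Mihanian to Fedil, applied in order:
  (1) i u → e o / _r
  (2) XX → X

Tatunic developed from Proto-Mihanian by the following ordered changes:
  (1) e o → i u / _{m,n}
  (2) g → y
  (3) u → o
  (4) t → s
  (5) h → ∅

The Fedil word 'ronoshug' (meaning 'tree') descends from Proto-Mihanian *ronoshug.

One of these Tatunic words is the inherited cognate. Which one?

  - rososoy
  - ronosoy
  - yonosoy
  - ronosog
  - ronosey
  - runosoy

ronosoy

Tatunic: start from *ronoshug.
  rule 1 (pre-nasal raising): ronoshug → runoshug
  rule 2 (unconditioned shift): runoshug → runoshuy
  rule 3 (vowel merger): runoshuy → ronoshoy
  rule 4: no change — ronoshoy
  rule 5 (h-loss): ronoshoy → ronosoy
  ⇒ Tatunic ronosoy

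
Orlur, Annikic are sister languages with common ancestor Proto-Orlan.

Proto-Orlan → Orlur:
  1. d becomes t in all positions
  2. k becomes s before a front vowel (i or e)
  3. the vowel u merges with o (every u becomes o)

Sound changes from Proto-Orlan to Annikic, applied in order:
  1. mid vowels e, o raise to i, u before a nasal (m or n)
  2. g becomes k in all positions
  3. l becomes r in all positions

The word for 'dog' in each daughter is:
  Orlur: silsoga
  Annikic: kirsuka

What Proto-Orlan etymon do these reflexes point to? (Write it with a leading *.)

Position 5: Orlur has o, Annikic has u. Taking the neighbouring segments as reconstructed: Orlur o could go back to *o or *u; Annikic u can only go back to *u — the one source consistent with every daughter is *u.
Position 6: Orlur has g, Annikic has k. Orlur preserves g here (none of its changes turn any other segment into g), so the proto-segment is *g.
Position 3: Orlur has l, Annikic has r. Orlur preserves l here (none of its changes turn any other segment into l), so the proto-segment is *l.
Verify the candidate proto-form against each daughter:
Orlur: *kilsuga
  kilsuga (rule 1 does not apply)
  kilsuga → silsuga   [palatalisation]
  silsuga → silsoga   [vowel merger]
  giving Orlur silsoga.
Annikic: *kilsuga > kilsuka > kirsuka  (by unconditioned shift, unconditioned shift)
No other proto-form is consistent with every reflex, so the reconstruction is *kilsuga.

*kilsuga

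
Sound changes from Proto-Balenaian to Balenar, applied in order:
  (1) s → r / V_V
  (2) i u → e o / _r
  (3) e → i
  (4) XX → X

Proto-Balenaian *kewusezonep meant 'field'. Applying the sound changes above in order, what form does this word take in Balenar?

Balenar: start from *kewusezonep.
  rule 1 (rhotacism): kewusezonep → kewurezonep
  rule 2 (pre-rhotic lowering): kewurezonep → keworezonep
  rule 3 (vowel merger): keworezonep → kiworizonip
  rule 4: no change — kiworizonip
  ⇒ Balenar kiworizonip

kiworizonip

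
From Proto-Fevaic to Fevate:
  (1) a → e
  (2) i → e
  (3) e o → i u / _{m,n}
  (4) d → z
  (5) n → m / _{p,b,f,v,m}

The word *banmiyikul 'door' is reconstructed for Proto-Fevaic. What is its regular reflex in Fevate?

Fevate: *banmiyikul > benmiyikul > benmeyekul > binmeyekul > bimmeyekul  (by vowel merger, vowel merger, pre-nasal raising, nasal place assimilation)

bimmeyekul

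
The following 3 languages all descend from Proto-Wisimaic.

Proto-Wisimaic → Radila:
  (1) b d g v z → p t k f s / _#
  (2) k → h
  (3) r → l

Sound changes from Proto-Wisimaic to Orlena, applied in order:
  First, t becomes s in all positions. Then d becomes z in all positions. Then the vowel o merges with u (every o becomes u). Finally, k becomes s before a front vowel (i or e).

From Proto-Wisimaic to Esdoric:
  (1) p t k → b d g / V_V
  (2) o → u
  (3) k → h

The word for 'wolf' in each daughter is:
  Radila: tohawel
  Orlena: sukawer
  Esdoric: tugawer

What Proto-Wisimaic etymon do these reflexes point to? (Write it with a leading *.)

*tokawer

Position 3: Radila has h, Orlena has k, Esdoric has g. Orlena preserves k here (none of its changes turn any other segment into k), so the proto-segment is *k.
Position 7: Radila has l, Orlena has r, Esdoric has r. Orlena preserves r here (none of its changes turn any other segment into r), so the proto-segment is *r.
Verify the candidate proto-form against each daughter:
Radila: *tokawer
  tokawer (rule 1 does not apply)
  tokawer → tohawer   [unconditioned shift]
  tohawer → tohawel   [unconditioned shift]
  giving Radila tohawel.
Orlena: *tokawer > sokawer > sukawer  (by unconditioned shift, vowel merger)
Esdoric: *tokawer
  tokawer → togawer   [intervocalic voicing]
  togawer → tugawer   [vowel merger]
  tugawer (rule 3 does not apply)
  giving Esdoric tugawer.
Only *tokawer yields all of Radila tohawel, Orlena sukawer, Esdoric tugawer.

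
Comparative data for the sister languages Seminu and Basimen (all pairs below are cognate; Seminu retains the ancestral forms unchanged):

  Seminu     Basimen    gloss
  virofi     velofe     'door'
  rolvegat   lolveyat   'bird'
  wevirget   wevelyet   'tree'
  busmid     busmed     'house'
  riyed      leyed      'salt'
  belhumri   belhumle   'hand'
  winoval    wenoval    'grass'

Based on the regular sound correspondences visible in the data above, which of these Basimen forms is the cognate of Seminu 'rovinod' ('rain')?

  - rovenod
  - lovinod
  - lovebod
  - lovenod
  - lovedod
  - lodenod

lovenod

rolvegat ~ lolveyat — Seminu r corresponds to Basimen l word-initially before a back vowel.
winoval ~ wenoval — Seminu i corresponds to Basimen e after a consonant, before a nasal.
Applying these to Seminu 'rovinod':
  rovinod → lovinod   (r→l word-initially before a back vowel)
  lovinod → lovenod   (i→e after a consonant, before a nasal)
So the Basimen cognate is 'lovenod'.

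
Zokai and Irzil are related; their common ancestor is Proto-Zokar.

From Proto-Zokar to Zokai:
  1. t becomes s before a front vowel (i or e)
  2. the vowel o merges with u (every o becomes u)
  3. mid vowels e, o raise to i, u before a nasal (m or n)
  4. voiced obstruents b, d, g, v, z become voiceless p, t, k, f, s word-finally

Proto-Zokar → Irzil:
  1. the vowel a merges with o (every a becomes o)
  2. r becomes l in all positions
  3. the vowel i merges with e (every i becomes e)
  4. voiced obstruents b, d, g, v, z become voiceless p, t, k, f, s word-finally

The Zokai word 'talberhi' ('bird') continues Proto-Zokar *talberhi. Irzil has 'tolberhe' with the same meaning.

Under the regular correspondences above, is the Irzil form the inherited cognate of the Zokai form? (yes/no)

no

Derive the expected Irzil reflex of *talberhi:
Irzil: *talberhi > tolberhi > tolbelhi > tolbelhe  (by vowel merger, unconditioned shift, vowel merger)
The regular Irzil reflex would be 'tolbelhe', but the attested form is 'tolberhe'. The correspondence is irregular, so they are not cognates (the Irzil form has a different source).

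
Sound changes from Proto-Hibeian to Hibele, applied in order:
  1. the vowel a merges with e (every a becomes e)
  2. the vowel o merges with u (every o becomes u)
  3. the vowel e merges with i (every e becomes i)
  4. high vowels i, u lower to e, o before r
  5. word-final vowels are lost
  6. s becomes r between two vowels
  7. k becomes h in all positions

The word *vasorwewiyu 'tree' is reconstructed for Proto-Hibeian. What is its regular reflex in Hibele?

virorwiwiy

Hibele: *vasorwewiyu
  vasorwewiyu → vesorwewiyu   [vowel merger]
  vesorwewiyu → vesurwewiyu   [vowel merger]
  vesurwewiyu → visurwiwiyu   [vowel merger]
  visurwiwiyu → visorwiwiyu   [pre-rhotic lowering]
  visorwiwiyu → visorwiwiy   [apocope]
  visorwiwiy → virorwiwiy   [rhotacism]
  virorwiwiy (rule 7 does not apply)
  giving Hibele virorwiwiy.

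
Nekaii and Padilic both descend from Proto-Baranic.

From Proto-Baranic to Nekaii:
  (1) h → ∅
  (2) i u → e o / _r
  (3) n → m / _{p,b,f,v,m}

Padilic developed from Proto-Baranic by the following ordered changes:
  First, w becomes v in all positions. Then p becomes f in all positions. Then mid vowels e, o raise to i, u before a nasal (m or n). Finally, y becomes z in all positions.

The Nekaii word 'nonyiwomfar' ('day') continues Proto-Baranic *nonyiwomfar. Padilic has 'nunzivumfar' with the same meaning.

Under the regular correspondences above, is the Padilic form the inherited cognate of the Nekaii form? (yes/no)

yes

Derive the expected Padilic reflex of *nonyiwomfar:
Padilic: *nonyiwomfar > nonyivomfar > nunyivumfar > nunzivumfar  (by unconditioned shift, pre-nasal raising, unconditioned shift)
Padilic 'nunzivumfar' matches the regular reflex exactly, so the pair is cognate.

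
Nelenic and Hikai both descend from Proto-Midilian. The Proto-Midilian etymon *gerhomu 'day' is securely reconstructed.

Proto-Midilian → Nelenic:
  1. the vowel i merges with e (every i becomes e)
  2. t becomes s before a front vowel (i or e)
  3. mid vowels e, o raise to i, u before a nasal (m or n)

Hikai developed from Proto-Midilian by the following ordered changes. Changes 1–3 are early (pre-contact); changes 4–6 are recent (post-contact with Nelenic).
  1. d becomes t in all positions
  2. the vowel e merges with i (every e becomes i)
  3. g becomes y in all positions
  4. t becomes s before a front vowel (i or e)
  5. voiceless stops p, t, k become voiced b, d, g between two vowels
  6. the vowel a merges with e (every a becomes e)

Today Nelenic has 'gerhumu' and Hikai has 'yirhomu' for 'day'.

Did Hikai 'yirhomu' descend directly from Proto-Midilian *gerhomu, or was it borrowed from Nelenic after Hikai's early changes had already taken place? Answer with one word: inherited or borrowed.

If inherited, *gerhomu would pass through all of Hikai's changes:
Hikai: start from *gerhomu.
  rule 1: no change — gerhomu
  rule 2 (vowel merger): gerhomu → girhomu
  rule 3 (unconditioned shift): girhomu → yirhomu
  rule 4: no change — yirhomu
  rule 5: no change — yirhomu
  rule 6: no change — yirhomu
  ⇒ Hikai yirhomu
If borrowed from Nelenic 'gerhumu' after the early changes, it would undergo only the recent ones:
  rule 4 (palatalisation): no change (gerhumu)
  rule 5 (intervocalic voicing): no change (gerhumu)
  rule 6 (vowel merger): no change (gerhumu)
  ⇒ as a loan: gerhumu
Hikai 'yirhomu' matches the inherited outcome exactly, so it is an inherited cognate, not a loan.

inherited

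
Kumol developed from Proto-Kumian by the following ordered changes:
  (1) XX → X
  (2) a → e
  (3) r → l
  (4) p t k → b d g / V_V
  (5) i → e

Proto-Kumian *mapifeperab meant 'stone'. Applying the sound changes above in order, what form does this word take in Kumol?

mebefebeleb

Kumol: *mapifeperab > mepifepereb > mepifepeleb > mebifebeleb > mebefebeleb  (by vowel merger, unconditioned shift, intervocalic voicing, vowel merger)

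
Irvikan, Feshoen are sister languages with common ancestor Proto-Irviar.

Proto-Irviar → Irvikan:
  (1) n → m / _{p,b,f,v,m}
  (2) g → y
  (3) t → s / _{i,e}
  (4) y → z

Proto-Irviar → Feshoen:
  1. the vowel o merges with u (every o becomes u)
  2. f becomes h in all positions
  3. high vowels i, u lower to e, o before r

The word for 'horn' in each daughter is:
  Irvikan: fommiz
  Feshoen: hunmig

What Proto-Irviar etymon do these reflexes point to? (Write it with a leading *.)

*fonmig

Position 1: Irvikan has f, Feshoen has h. Irvikan preserves f here (none of its changes turn any other segment into f), so the proto-segment is *f.
Position 2: Irvikan has o, Feshoen has u. Irvikan preserves o here (none of its changes turn any other segment into o), so the proto-segment is *o.
Position 3: Irvikan has m, Feshoen has n. Feshoen preserves n here (none of its changes turn any other segment into n), so the proto-segment is *n.
This points to *fonmig. Verify forward in each daughter:
Irvikan: *fonmig > fommig > fommiy > fommiz  (by nasal place assimilation, unconditioned shift, unconditioned shift)
Feshoen: start from *fonmig.
  rule 1 (vowel merger): fonmig → funmig
  rule 2 (unconditioned shift): funmig → hunmig
  rule 3: no change — hunmig
  ⇒ Feshoen hunmig
Only *fonmig yields all of Irvikan fommiz, Feshoen hunmig.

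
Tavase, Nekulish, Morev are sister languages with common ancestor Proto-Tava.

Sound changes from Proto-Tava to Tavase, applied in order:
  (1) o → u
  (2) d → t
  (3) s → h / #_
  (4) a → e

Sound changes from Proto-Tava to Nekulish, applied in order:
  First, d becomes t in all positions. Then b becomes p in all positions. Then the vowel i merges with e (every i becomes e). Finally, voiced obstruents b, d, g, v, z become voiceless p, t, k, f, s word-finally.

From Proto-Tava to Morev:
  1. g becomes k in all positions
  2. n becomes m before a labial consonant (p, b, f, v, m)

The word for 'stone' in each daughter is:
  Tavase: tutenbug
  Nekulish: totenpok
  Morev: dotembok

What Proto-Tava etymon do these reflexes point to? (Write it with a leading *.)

Position 2: Tavase has u, Nekulish has o, Morev has o. Nekulish preserves o here (none of its changes turn any other segment into o), so the proto-segment is *o.
Position 5: Tavase has n, Nekulish has n, Morev has m. Tavase preserves n here (none of its changes turn any other segment into n), so the proto-segment is *n.
Position 1: Tavase has t, Nekulish has t, Morev has d. Morev preserves d here (none of its changes turn any other segment into d), so the proto-segment is *d.
Continuing position by position gives *dotenbog; check it forward:
Tavase: *dotenbog > dutenbug > tutenbug  (by vowel merger, unconditioned shift)
Nekulish: *dotenbog > totenbog > totenpog > totenpok  (by unconditioned shift, unconditioned shift, final devoicing)
Morev: start from *dotenbog.
  rule 1 (unconditioned shift): dotenbog → dotenbok
  rule 2 (nasal place assimilation): dotenbok → dotembok
  ⇒ Morev dotembok
No other proto-form is consistent with every reflex, so the reconstruction is *dotenbog.

*dotenbog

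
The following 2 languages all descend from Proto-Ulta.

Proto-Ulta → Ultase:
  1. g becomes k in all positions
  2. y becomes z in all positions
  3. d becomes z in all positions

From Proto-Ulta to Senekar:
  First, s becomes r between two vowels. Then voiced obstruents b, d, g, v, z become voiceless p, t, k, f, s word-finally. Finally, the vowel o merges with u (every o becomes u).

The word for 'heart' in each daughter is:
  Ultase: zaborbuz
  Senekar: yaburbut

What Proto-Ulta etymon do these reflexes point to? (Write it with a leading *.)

Position 1: Ultase has z, Senekar has y. Senekar preserves y here (none of its changes turn any other segment into y), so the proto-segment is *y.
Position 4: Ultase has o, Senekar has u. Ultase preserves o here (none of its changes turn any other segment into o), so the proto-segment is *o.
Position 8: Ultase has z, Senekar has t. Taking the neighbouring segments as reconstructed: Ultase z could go back to *d or *z or *y; Senekar t could go back to *t or *d — the one source consistent with every daughter is *d.
Continuing position by position gives *yaborbud; check it forward:
Ultase: start from *yaborbud.
  rule 1: no change — yaborbud
  rule 2 (unconditioned shift): yaborbud → zaborbud
  rule 3 (unconditioned shift): zaborbud → zaborbuz
  ⇒ Ultase zaborbuz
Senekar: *yaborbud
  yaborbud (rule 1 does not apply)
  yaborbud → yaborbut   [final devoicing]
  yaborbut → yaburbut   [vowel merger]
  giving Senekar yaburbut.
*yaborbud is the unique common source.

*yaborbud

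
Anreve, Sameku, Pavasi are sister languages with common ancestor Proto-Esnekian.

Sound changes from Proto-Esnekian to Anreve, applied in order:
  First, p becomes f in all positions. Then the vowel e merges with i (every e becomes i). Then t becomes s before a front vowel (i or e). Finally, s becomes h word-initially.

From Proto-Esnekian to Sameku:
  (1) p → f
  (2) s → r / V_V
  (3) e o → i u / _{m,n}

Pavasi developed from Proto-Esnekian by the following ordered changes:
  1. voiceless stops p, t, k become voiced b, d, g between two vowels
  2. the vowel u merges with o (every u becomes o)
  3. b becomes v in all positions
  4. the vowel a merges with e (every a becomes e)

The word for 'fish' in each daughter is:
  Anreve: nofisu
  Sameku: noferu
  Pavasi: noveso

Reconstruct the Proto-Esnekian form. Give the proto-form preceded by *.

Position 5: Anreve has s, Sameku has r, Pavasi has s. Pavasi preserves s here (none of its changes turn any other segment into s), so the proto-segment is *s.
Position 6: Anreve has u, Sameku has u, Pavasi has o. Anreve preserves u here (none of its changes turn any other segment into u), so the proto-segment is *u.
Verify the candidate proto-form against each daughter:
Anreve: start from *nopesu.
  rule 1 (unconditioned shift): nopesu → nofesu
  rule 2 (vowel merger): nofesu → nofisu
  rule 3: no change — nofisu
  rule 4: no change — nofisu
  ⇒ Anreve nofisu
Sameku: *nopesu > nofesu > noferu  (by unconditioned shift, rhotacism)
Pavasi: *nopesu > nobesu > nobeso > noveso  (by intervocalic voicing, vowel merger, unconditioned shift)
*nopesu is the unique common source.

*nopesu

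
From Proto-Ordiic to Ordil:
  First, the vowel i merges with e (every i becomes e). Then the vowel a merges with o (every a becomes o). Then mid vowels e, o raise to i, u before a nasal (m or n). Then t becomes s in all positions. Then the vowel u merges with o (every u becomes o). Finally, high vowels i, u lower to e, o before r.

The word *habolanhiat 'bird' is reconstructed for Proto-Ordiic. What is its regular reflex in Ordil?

hobolonheos

Ordil: *habolanhiat > habolanheat > hobolonheot > hobolunheot > hobolunheos > hobolonheos  (by vowel merger, vowel merger, pre-nasal raising, unconditioned shift, vowel merger)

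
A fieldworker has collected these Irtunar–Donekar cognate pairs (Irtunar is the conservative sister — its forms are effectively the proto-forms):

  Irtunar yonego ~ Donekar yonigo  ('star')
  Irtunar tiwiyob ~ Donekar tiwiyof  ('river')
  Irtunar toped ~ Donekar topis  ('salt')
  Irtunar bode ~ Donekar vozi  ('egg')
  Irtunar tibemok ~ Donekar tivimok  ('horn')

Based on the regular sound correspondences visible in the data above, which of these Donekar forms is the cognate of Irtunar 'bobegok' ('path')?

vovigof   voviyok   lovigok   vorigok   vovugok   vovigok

bode ~ vozi — Irtunar b corresponds to Donekar v word-initially before a back vowel.
tibemok ~ tivimok — Irtunar b corresponds to Donekar v between vowels (before a front vowel).
yonego ~ yonigo, toped ~ topis — Irtunar e corresponds to Donekar i after a consonant, before a consonant other than r, m, n, p, b, f, v.
Applying these to Irtunar 'bobegok':
  bobegok → vobegok   (b→v word-initially before a back vowel)
  vobegok → vovegok   (b→v between vowels (before a front vowel))
  vovegok → vovigok   (e→i after a consonant, before a consonant other than r, m, n, p, b, f, v)
So the Donekar cognate is 'vovigok'.

vovigok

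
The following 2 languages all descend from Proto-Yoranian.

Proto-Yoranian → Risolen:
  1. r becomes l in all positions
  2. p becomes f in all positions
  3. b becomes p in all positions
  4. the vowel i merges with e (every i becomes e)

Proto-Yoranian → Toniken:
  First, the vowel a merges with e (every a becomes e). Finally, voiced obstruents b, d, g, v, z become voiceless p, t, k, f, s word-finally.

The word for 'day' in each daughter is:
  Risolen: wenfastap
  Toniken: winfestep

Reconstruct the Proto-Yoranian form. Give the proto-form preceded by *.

Position 5: Risolen has a, Toniken has e. Risolen preserves a here (none of its changes turn any other segment into a), so the proto-segment is *a.
Position 9: Risolen has p, Toniken has p. In Risolen, p can only continue *b, so the proto-segment is *b.
Continuing position by position gives *winfastab; check it forward:
Risolen: *winfastab
  winfastab (rule 1 does not apply)
  winfastab (rule 2 does not apply)
  winfastab → winfastap   [unconditioned shift]
  winfastap → wenfastap   [vowel merger]
  giving Risolen wenfastap.
Toniken: *winfastab
  winfastab → winfesteb   [vowel merger]
  winfesteb → winfestep   [final devoicing]
  giving Toniken winfestep.
*winfastab is the unique common source.

*winfastab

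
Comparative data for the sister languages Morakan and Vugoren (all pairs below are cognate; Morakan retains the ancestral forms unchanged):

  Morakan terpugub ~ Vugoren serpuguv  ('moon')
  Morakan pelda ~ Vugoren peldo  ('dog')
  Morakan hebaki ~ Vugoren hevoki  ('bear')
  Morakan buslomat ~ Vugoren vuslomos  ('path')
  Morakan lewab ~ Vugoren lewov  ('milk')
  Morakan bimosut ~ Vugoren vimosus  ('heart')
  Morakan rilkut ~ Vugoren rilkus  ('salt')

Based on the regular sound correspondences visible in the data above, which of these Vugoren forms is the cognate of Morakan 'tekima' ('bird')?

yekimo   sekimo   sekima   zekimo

sekimo

terpugub ~ serpuguv — Morakan t corresponds to Vugoren s word-initially before a front vowel.
pelda ~ peldo — Morakan a corresponds to Vugoren o word-finally.
Applying these to Morakan 'tekima':
  tekima → sekima   (t→s word-initially before a front vowel)
  sekima → sekimo   (a→o word-finally)
So the Vugoren cognate is 'sekimo'.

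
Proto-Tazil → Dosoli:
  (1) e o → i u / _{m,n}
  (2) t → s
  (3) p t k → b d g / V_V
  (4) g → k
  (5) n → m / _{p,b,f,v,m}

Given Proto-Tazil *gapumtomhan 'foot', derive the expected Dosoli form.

Dosoli: *gapumtomhan > gapumtumhan > gapumsumhan > gabumsumhan > kabumsumhan  (by pre-nasal raising, unconditioned shift, intervocalic voicing, unconditioned shift)

kabumsumhan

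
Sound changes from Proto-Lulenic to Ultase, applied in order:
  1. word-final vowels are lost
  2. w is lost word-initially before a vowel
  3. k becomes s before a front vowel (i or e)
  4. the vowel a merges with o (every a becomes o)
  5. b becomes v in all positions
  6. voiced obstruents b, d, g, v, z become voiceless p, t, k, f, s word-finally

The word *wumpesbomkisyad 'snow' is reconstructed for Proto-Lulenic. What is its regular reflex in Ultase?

umpesvomsisyot

Ultase: *wumpesbomkisyad > umpesbomkisyad > umpesbomsisyad > umpesbomsisyod > umpesvomsisyod > umpesvomsisyot  (by glide loss, palatalisation, vowel merger, unconditioned shift, final devoicing)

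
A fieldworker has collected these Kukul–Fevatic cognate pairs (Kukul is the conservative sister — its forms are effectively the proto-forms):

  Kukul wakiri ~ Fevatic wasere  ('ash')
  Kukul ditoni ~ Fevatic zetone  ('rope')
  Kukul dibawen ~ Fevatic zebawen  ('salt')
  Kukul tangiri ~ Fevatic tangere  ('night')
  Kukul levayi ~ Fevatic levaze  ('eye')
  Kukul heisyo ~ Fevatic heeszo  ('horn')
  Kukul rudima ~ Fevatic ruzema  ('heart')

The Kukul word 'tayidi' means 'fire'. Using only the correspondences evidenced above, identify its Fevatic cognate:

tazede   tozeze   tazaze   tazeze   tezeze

tazeze

levayi ~ levaze — Kukul y corresponds to Fevatic z between vowels (before a front vowel).
ditoni ~ zetone — Kukul i corresponds to Fevatic e after a consonant, before a consonant other than r, m, n, p, b, f, v.
rudima ~ ruzema — Kukul d corresponds to Fevatic z between vowels (before a front vowel).
wakiri ~ wasere, ditoni ~ zetone — Kukul i corresponds to Fevatic e word-finally.
Applying these to Kukul 'tayidi':
  tayidi → tazidi   (y→z between vowels (before a front vowel))
  tazidi → tazedi   (i→e after a consonant, before a consonant other than r, m, n, p, b, f, v)
  tazedi → tazezi   (d→z between vowels (before a front vowel))
  tazezi → tazeze   (i→e word-finally)
So the Fevatic cognate is 'tazeze'.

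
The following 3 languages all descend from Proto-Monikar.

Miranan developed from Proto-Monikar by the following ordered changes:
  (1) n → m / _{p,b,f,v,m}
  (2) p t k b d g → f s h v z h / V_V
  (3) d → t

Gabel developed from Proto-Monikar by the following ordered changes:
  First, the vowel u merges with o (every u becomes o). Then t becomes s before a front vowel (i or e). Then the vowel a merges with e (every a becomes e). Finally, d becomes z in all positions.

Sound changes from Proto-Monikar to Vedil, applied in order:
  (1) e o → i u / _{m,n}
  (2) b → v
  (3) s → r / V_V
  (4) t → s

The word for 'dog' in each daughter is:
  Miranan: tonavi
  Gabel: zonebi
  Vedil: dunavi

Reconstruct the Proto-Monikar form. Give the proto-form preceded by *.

Position 2: Miranan has o, Gabel has o, Vedil has u. Miranan preserves o here (none of its changes turn any other segment into o), so the proto-segment is *o.
Position 5: Miranan has v, Gabel has b, Vedil has v. Gabel preserves b here (none of its changes turn any other segment into b), so the proto-segment is *b.
This points to *donabi. Verify forward in each daughter:
Miranan: *donabi > donavi > tonavi  (by intervocalic lenition, unconditioned shift)
Gabel: *donabi
  donabi (rule 1 does not apply)
  donabi (rule 2 does not apply)
  donabi → donebi   [vowel merger]
  donebi → zonebi   [unconditioned shift]
  giving Gabel zonebi.
Vedil: *donabi
  donabi → dunabi   [pre-nasal raising]
  dunabi → dunavi   [unconditioned shift]
  dunavi (rule 3 does not apply)
  dunavi (rule 4 does not apply)
  giving Vedil dunavi.
No other proto-form is consistent with every reflex, so the reconstruction is *donabi.

*donabi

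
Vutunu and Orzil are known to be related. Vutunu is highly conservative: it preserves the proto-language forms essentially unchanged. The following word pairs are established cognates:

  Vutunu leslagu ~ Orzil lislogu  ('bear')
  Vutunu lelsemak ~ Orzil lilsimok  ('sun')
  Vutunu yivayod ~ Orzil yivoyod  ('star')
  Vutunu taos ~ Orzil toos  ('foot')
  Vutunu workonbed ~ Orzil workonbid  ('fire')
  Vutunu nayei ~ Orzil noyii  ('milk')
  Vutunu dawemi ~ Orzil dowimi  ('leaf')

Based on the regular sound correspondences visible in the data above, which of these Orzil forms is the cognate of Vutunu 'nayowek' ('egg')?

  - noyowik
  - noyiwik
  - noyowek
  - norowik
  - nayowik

noyowik

leslagu ~ lislogu, lelsemak ~ lilsimok — Vutunu a corresponds to Orzil o after a consonant, before a consonant other than r, m, n, p, b, f, v.
leslagu ~ lislogu, lelsemak ~ lilsimok — Vutunu e corresponds to Orzil i after a consonant, before a consonant other than r, m, n, p, b, f, v.
Applying these to Vutunu 'nayowek':
  nayowek → noyowek   (a→o after a consonant, before a consonant other than r, m, n, p, b, f, v)
  noyowek → noyowik   (e→i after a consonant, before a consonant other than r, m, n, p, b, f, v)
So the Orzil cognate is 'noyowik'.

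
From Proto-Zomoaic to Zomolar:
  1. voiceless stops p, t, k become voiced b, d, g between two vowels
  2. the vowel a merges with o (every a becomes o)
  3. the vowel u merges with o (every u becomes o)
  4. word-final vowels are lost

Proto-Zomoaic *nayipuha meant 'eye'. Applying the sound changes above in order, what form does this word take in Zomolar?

Zomolar: *nayipuha
  nayipuha → nayibuha   [intervocalic voicing]
  nayibuha → noyibuho   [vowel merger]
  noyibuho → noyiboho   [vowel merger]
  noyiboho → noyiboh   [apocope]
  giving Zomolar noyiboh.

noyiboh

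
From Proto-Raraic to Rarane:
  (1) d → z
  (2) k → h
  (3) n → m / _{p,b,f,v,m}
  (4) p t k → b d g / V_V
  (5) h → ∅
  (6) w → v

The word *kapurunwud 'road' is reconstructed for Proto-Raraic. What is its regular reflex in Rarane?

Rarane: *kapurunwud
  kapurunwud → kapurunwuz   [unconditioned shift]
  kapurunwuz → hapurunwuz   [unconditioned shift]
  hapurunwuz (rule 3 does not apply)
  hapurunwuz → haburunwuz   [intervocalic voicing]
  haburunwuz → aburunwuz   [h-loss]
  aburunwuz → aburunvuz   [unconditioned shift]
  giving Rarane aburunvuz.

aburunvuz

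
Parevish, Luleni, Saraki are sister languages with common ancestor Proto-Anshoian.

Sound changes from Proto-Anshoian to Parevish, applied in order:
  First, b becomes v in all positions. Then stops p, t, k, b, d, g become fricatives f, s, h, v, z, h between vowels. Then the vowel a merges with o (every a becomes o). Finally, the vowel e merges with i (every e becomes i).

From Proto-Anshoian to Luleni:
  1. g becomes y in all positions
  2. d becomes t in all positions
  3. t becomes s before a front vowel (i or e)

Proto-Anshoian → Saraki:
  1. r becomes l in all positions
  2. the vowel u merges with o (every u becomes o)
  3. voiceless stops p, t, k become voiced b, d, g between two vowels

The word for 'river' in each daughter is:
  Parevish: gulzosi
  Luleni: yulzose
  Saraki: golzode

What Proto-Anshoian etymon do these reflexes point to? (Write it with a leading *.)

*gulzote

Position 2: Parevish has u, Luleni has u, Saraki has o. Parevish preserves u here (none of its changes turn any other segment into u), so the proto-segment is *u.
Position 6: Parevish has s, Luleni has s, Saraki has d. Taking the neighbouring segments as reconstructed: Parevish s could go back to *t or *s; Luleni s could go back to *t or *d or *s; Saraki d could go back to *t or *d — the one source consistent with every daughter is *t.
Continuing position by position gives *gulzote; check it forward:
Parevish: start from *gulzote.
  rule 1: no change — gulzote
  rule 2 (intervocalic lenition): gulzote → gulzose
  rule 3: no change — gulzose
  rule 4 (vowel merger): gulzose → gulzosi
  ⇒ Parevish gulzosi
Luleni: *gulzote
  gulzote → yulzote   [unconditioned shift]
  yulzote (rule 2 does not apply)
  yulzote → yulzose   [palatalisation]
  giving Luleni yulzose.
Saraki: *gulzote
  gulzote (rule 1 does not apply)
  gulzote → golzote   [vowel merger]
  golzote → golzode   [intervocalic voicing]
  giving Saraki golzode.
Only *gulzote yields all of Parevish gulzosi, Luleni yulzose, Saraki golzode.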